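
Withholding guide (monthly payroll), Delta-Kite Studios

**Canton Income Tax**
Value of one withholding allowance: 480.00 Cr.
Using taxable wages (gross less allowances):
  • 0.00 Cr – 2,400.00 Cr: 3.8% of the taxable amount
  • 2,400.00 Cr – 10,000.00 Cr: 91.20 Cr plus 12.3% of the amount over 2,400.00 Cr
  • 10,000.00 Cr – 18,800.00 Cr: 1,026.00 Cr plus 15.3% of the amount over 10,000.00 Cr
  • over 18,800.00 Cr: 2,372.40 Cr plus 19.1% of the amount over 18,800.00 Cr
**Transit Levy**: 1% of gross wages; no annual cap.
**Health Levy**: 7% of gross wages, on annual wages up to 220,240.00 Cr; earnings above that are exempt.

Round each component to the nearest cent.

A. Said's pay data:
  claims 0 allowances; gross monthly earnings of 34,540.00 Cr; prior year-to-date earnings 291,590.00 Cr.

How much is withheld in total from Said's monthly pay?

5,724.14 Cr

Canton Income Tax: taxable = 34,540.00 Cr
  2,372.40 Cr + 19.1% × (34,540.00 Cr − 18,800.00 Cr) = 2,372.40 Cr + 19.1% × 15,740.00 Cr = 5,378.74 Cr
Transit Levy: 1% × 34,540.00 Cr = 345.40 Cr
Health Levy: YTD 291,590.00 Cr ≥ cap 220,240.00 Cr → 0.00 Cr
Total: 5,378.74 Cr + 345.40 Cr + 0.00 Cr = 5,724.14 Cr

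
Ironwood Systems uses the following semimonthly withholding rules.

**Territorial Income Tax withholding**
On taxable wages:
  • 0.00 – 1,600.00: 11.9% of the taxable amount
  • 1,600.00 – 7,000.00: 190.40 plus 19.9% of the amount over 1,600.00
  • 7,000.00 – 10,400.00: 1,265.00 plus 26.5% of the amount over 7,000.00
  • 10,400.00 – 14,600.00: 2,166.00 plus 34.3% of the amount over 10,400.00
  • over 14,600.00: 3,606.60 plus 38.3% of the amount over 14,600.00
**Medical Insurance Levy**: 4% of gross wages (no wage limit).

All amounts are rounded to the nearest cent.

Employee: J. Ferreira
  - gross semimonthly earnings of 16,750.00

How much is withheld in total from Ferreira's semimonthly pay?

5,100.05

Territorial Income Tax: taxable = 16,750.00
  3,606.60 + 38.3% × (16,750.00 − 14,600.00) = 3,606.60 + 38.3% × 2,150.00 = 4,430.05
Medical Insurance Levy: 4% × 16,750.00 = 670.00
Total: 4,430.05 + 670.00 = 5,100.05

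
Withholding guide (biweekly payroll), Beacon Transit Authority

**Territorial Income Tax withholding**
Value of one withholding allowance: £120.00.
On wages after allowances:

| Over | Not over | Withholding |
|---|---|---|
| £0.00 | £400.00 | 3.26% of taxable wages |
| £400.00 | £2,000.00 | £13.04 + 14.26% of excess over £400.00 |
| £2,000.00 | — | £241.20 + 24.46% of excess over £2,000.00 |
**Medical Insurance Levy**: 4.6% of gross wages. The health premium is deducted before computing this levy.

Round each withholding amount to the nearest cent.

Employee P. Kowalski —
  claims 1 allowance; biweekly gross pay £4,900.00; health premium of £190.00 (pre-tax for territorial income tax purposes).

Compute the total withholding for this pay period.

£1,091.37

Territorial Income Tax: taxable = £4,900.00 − £190.00 − 1×£120.00 = £4,590.00
  £241.20 + 24.46% × (£4,590.00 − £2,000.00) = £241.20 + 24.46% × £2,590.00 = £874.71
Medical Insurance Levy: 4.6% × £4,710.00 = £216.66
Total: £874.71 + £216.66 = £1,091.37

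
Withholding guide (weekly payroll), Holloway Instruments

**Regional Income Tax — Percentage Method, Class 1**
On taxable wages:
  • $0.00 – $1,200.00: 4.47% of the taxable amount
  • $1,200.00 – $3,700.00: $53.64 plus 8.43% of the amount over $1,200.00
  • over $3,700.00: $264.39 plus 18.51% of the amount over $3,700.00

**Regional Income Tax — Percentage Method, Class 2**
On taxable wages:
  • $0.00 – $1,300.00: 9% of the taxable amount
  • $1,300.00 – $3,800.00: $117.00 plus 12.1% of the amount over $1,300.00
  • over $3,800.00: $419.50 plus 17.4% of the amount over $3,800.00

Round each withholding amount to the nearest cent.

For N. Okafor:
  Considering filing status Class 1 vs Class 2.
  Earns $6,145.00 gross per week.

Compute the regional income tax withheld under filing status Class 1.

Regional Income Tax (Class 1): taxable = $6,145.00
  $264.39 + 18.51% × ($6,145.00 − $3,700.00) = $264.39 + 18.51% × $2,445.00 = $716.96

$716.96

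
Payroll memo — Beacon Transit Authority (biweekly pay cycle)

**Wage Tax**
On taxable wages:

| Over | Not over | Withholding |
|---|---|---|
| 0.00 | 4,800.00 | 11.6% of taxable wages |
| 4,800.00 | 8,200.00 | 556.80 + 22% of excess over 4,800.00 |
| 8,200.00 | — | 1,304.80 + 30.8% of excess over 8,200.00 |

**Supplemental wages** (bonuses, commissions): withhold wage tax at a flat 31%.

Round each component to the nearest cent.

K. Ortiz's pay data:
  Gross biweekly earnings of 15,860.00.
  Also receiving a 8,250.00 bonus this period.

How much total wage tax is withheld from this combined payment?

Wage Tax: taxable = 15,860.00
  1,304.80 + 30.8% × (15,860.00 − 8,200.00) = 1,304.80 + 30.8% × 7,660.00 = 3,664.08
Supplemental (31% flat on bonus): 31% × 8,250.00 = 2,557.50
Total wage tax: 3,664.08 + 2,557.50 = 6,221.58

6,221.58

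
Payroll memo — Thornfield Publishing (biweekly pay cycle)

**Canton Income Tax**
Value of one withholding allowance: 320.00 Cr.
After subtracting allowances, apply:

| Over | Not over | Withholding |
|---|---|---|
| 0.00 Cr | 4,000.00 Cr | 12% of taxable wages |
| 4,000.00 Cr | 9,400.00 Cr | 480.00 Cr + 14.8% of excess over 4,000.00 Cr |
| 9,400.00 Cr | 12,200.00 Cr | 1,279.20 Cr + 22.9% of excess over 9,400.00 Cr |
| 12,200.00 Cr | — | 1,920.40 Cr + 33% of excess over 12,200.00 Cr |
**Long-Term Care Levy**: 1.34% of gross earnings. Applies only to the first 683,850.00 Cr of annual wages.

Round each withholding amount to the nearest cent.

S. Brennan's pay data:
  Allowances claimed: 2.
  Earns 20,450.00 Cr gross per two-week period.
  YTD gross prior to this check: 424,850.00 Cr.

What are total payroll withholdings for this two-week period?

Canton Income Tax: taxable = 20,450.00 Cr − 2×320.00 Cr = 19,810.00 Cr
  1,920.40 Cr + 33% × (19,810.00 Cr − 12,200.00 Cr) = 1,920.40 Cr + 33% × 7,610.00 Cr = 4,431.70 Cr
Long-Term Care Levy: 1.34% × 20,450.00 Cr = 274.03 Cr
Total: 4,431.70 Cr + 274.03 Cr = 4,705.73 Cr

4,705.73 Cr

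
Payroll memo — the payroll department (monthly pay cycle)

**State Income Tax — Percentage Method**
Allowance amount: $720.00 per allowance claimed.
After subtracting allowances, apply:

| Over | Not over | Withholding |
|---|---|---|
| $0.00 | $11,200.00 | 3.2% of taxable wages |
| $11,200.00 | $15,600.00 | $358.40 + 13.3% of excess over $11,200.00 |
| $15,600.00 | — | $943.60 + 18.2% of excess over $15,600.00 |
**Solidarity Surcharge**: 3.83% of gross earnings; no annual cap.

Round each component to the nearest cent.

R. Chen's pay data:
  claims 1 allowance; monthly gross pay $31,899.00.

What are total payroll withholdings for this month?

State Income Tax: taxable = $31,899.00 − 1×$720.00 = $31,179.00
  $943.60 + 18.2% × ($31,179.00 − $15,600.00) = $943.60 + 18.2% × $15,579.00 = $3,778.98
Solidarity Surcharge: 3.83% × $31,899.00 = $1,221.73
Total: $3,778.98 + $1,221.73 = $5,000.71

$5,000.71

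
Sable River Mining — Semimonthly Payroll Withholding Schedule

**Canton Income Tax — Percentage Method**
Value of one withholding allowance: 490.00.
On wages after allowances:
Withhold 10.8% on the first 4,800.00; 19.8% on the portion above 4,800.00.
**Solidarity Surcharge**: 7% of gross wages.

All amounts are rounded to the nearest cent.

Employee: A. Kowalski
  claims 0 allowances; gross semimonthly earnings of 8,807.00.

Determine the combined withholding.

1,928.28

Canton Income Tax: taxable = 8,807.00
  518.40 + 19.8% × (8,807.00 − 4,800.00) = 518.40 + 19.8% × 4,007.00 = 1,311.79
Solidarity Surcharge: 7% × 8,807.00 = 616.49
Total: 1,311.79 + 616.49 = 1,928.28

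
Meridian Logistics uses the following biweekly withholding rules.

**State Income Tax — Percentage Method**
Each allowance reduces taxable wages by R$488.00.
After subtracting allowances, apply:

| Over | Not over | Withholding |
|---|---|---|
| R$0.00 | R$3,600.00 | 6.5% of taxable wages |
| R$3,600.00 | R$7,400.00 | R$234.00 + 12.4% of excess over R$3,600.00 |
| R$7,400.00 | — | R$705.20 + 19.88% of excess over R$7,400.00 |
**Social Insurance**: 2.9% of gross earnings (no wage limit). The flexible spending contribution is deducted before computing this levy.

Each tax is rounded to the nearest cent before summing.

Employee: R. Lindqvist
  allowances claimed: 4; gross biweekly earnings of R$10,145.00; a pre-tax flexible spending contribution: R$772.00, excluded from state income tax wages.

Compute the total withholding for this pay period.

R$981.19

State Income Tax: taxable = R$10,145.00 − R$772.00 − 4×R$488.00 = R$7,421.00
  R$705.20 + 19.88% × (R$7,421.00 − R$7,400.00) = R$705.20 + 19.88% × R$21.00 = R$709.37
Social Insurance: 2.9% × R$9,373.00 = R$271.82
Total: R$709.37 + R$271.82 = R$981.19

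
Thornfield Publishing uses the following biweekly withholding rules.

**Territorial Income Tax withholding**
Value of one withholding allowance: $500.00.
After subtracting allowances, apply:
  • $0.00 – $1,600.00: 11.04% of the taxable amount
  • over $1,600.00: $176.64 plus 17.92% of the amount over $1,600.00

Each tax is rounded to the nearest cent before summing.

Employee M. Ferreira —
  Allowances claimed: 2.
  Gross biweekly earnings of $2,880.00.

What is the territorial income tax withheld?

$226.82

Territorial Income Tax: taxable = $2,880.00 − 2×$500.00 = $1,880.00
  $176.64 + 17.92% × ($1,880.00 − $1,600.00) = $176.64 + 17.92% × $280.00 = $226.82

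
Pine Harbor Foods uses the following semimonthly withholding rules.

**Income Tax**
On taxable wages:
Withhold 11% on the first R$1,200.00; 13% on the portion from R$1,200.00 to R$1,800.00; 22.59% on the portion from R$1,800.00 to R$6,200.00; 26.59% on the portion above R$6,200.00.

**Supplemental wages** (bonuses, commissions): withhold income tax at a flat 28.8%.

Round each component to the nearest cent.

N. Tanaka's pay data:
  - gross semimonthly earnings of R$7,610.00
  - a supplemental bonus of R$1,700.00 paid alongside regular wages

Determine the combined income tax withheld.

R$2,068.48

Income Tax: taxable = R$7,610.00
  R$1,203.96 + 26.59% × (R$7,610.00 − R$6,200.00) = R$1,203.96 + 26.59% × R$1,410.00 = R$1,578.88
Supplemental (28.8% flat on bonus): 28.8% × R$1,700.00 = R$489.60
Total income tax: R$1,578.88 + R$489.60 = R$2,068.48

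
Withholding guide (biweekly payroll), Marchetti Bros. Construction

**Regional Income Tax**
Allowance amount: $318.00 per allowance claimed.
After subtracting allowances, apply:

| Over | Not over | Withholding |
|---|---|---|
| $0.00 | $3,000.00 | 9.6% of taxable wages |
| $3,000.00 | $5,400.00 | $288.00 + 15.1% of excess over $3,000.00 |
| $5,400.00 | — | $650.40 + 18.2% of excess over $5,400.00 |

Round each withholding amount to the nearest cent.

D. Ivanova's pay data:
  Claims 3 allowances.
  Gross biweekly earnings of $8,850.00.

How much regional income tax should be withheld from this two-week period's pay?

$1,104.67

Regional Income Tax: taxable = $8,850.00 − 3×$318.00 = $7,896.00
  $650.40 + 18.2% × ($7,896.00 − $5,400.00) = $650.40 + 18.2% × $2,496.00 = $1,104.67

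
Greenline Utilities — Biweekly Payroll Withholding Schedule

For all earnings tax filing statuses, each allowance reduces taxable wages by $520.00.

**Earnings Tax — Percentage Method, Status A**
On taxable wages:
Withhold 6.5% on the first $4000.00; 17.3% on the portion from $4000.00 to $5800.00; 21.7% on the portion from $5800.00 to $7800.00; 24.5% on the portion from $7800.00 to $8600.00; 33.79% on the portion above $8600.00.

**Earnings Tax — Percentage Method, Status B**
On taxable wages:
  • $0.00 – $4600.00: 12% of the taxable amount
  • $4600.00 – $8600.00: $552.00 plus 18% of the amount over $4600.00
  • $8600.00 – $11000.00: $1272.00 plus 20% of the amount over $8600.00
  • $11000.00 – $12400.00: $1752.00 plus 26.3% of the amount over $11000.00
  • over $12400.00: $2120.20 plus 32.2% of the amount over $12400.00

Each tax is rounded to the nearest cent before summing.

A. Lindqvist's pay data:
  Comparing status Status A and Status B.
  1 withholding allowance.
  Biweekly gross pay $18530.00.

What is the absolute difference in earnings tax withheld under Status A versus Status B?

$454.42

Earnings Tax (Status A): taxable = $18530.00 − 1×$520.00 = $18010.00
  $1201.40 + 33.79% × ($18010.00 − $8600.00) = $1201.40 + 33.79% × $9410.00 = $4381.04
Earnings Tax (Status B): taxable = $18530.00 − 1×$520.00 = $18010.00
  $2120.20 + 32.2% × ($18010.00 − $12400.00) = $2120.20 + 32.2% × $5610.00 = $3926.62
Difference: |$4381.04 − $3926.62| = $454.42 (higher under Status A)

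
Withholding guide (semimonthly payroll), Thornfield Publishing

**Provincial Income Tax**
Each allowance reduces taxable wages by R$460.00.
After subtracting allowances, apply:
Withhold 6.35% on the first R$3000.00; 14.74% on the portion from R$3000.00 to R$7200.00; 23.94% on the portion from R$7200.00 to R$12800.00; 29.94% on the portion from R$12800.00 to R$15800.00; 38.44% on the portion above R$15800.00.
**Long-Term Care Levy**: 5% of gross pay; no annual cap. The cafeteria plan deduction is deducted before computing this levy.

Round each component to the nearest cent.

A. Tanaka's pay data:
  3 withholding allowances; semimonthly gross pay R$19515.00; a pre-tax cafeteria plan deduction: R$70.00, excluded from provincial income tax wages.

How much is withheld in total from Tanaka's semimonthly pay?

Provincial Income Tax: taxable = R$19515.00 − R$70.00 − 3×R$460.00 = R$18065.00
  R$3048.42 + 38.44% × (R$18065.00 − R$15800.00) = R$3048.42 + 38.44% × R$2265.00 = R$3919.09
Long-Term Care Levy: 5% × R$19445.00 = R$972.25
Total: R$3919.09 + R$972.25 = R$4891.34

R$4891.34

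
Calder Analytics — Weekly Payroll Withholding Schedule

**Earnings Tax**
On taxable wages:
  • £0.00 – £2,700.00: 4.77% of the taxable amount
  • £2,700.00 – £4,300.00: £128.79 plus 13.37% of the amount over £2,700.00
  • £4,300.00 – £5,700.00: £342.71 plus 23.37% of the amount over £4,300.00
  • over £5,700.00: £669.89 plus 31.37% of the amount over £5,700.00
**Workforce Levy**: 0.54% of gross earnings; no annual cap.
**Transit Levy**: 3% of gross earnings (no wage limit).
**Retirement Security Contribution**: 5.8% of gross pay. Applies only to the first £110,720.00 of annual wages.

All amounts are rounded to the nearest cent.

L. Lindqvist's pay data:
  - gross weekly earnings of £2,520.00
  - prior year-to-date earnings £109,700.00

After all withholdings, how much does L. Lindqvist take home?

Earnings Tax: taxable = £2,520.00
  4.77% × £2,520.00 = £120.20
Workforce Levy: 0.54% × £2,520.00 = £13.61
Transit Levy: 3% × £2,520.00 = £75.60
Retirement Security Contribution: cap £110,720.00 − YTD £109,700.00 = £1,020.00 subject; 5.8% × £1,020.00 = £59.16
Total withheld: £120.20 + £13.61 + £75.60 + £59.16 = £268.57
Net pay: £2,520.00 − £268.57 = £2,251.43

£2,251.43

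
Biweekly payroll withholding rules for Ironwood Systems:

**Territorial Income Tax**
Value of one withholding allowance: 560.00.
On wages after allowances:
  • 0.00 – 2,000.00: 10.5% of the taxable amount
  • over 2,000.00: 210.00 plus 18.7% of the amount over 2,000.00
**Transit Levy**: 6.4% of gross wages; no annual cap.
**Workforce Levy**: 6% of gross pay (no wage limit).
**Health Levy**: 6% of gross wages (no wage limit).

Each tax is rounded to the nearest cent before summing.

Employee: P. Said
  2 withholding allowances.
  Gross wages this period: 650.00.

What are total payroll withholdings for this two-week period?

119.60

Territorial Income Tax: taxable = 650.00 − 2×560.00 = -470.00
  Taxable ≤ 0 → 0.00
Transit Levy: 6.4% × 650.00 = 41.60
Workforce Levy: 6% × 650.00 = 39.00
Health Levy: 6% × 650.00 = 39.00
Total: 0.00 + 41.60 + 39.00 + 39.00 = 119.60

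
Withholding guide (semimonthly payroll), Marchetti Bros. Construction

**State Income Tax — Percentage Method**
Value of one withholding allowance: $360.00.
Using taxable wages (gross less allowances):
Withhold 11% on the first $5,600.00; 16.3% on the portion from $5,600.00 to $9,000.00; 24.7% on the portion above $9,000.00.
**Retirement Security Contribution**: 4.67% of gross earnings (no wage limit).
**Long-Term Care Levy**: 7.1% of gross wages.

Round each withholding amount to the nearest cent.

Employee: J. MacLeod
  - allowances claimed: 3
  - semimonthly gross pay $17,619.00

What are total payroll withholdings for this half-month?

State Income Tax: taxable = $17,619.00 − 3×$360.00 = $16,539.00
  $1,170.20 + 24.7% × ($16,539.00 − $9,000.00) = $1,170.20 + 24.7% × $7,539.00 = $3,032.33
Retirement Security Contribution: 4.67% × $17,619.00 = $822.81
Long-Term Care Levy: 7.1% × $17,619.00 = $1,250.95
Total: $3,032.33 + $822.81 + $1,250.95 = $5,106.09

$5,106.09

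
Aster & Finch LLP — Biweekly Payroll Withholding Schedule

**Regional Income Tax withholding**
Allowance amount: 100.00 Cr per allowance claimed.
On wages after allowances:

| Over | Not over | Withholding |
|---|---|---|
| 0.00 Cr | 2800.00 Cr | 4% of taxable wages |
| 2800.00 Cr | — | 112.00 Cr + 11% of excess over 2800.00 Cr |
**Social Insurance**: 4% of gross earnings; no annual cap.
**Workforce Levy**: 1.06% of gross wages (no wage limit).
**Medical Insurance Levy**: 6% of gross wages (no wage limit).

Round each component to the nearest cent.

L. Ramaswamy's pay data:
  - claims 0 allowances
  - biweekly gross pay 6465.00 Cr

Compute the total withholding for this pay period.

1230.18 Cr

Regional Income Tax: taxable = 6465.00 Cr
  112.00 Cr + 11% × (6465.00 Cr − 2800.00 Cr) = 112.00 Cr + 11% × 3665.00 Cr = 515.15 Cr
Social Insurance: 4% × 6465.00 Cr = 258.60 Cr
Workforce Levy: 1.06% × 6465.00 Cr = 68.53 Cr
Medical Insurance Levy: 6% × 6465.00 Cr = 387.90 Cr
Total: 515.15 Cr + 258.60 Cr + 68.53 Cr + 387.90 Cr = 1230.18 Cr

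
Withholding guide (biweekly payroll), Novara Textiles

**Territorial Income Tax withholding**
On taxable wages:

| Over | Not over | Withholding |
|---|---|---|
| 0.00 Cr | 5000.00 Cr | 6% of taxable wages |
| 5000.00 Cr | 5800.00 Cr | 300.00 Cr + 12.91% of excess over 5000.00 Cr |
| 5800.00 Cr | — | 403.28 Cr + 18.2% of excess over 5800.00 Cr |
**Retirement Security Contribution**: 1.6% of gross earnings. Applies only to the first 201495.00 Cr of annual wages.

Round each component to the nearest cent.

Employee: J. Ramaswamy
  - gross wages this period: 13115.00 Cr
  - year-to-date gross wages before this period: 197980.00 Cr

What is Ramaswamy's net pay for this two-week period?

Territorial Income Tax: taxable = 13115.00 Cr
  403.28 Cr + 18.2% × (13115.00 Cr − 5800.00 Cr) = 403.28 Cr + 18.2% × 7315.00 Cr = 1734.61 Cr
Retirement Security Contribution: cap 201495.00 Cr − YTD 197980.00 Cr = 3515.00 Cr subject; 1.6% × 3515.00 Cr = 56.24 Cr
Total withheld: 1734.61 Cr + 56.24 Cr = 1790.85 Cr
Net pay: 13115.00 Cr − 1790.85 Cr = 11324.15 Cr

11324.15 Cr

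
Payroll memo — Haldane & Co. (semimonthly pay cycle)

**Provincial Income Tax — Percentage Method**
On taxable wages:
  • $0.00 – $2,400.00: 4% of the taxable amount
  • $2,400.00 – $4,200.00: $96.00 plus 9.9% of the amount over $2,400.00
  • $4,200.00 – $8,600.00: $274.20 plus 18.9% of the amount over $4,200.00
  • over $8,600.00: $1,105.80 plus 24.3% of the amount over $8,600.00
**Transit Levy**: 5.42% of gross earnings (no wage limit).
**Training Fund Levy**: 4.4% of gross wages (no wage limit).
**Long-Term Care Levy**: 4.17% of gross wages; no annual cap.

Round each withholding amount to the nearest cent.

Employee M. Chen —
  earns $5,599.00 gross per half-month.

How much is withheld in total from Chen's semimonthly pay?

Provincial Income Tax: taxable = $5,599.00
  $274.20 + 18.9% × ($5,599.00 − $4,200.00) = $274.20 + 18.9% × $1,399.00 = $538.61
Transit Levy: 5.42% × $5,599.00 = $303.47
Training Fund Levy: 4.4% × $5,599.00 = $246.36
Long-Term Care Levy: 4.17% × $5,599.00 = $233.48
Total: $538.61 + $303.47 + $246.36 + $233.48 = $1,321.92

$1,321.92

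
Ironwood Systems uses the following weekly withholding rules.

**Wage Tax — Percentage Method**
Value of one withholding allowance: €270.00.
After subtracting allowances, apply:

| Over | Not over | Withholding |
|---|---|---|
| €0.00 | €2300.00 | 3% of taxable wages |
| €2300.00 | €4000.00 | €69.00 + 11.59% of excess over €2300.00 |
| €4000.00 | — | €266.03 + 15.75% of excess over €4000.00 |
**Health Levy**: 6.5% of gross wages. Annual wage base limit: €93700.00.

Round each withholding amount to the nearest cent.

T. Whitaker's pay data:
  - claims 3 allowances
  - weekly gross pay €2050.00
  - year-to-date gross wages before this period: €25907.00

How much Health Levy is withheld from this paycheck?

€133.25

Health Levy: 6.5% × €2050.00 = €133.25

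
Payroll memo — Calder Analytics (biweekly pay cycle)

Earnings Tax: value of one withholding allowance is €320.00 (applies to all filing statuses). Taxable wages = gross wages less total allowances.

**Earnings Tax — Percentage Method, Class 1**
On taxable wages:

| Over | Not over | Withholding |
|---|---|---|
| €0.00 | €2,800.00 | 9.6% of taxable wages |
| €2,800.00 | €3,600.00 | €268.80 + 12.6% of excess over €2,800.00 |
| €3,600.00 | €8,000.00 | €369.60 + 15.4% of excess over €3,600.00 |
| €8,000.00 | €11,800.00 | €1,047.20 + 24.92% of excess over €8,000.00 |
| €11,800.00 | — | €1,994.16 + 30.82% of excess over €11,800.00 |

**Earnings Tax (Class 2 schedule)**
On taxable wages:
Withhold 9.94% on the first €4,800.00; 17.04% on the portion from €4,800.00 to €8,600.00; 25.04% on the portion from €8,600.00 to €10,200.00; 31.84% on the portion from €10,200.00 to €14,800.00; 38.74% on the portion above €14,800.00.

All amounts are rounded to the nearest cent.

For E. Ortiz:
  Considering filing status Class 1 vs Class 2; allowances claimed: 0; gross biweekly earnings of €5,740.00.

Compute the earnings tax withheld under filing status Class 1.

Earnings Tax (Class 1): taxable = €5,740.00
  €369.60 + 15.4% × (€5,740.00 − €3,600.00) = €369.60 + 15.4% × €2,140.00 = €699.16

€699.16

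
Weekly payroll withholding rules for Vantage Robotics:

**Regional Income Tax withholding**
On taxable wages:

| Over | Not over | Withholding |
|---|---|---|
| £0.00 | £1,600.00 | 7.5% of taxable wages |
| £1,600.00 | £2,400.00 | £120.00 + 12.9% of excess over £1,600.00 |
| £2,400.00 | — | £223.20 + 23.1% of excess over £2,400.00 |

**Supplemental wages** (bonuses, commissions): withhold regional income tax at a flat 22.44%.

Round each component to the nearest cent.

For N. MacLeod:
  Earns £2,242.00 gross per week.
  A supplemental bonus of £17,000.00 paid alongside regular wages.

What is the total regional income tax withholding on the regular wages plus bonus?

£4,017.62

Regional Income Tax: taxable = £2,242.00
  £120.00 + 12.9% × (£2,242.00 − £1,600.00) = £120.00 + 12.9% × £642.00 = £202.82
Supplemental (22.44% flat on bonus): 22.44% × £17,000.00 = £3,814.80
Total regional income tax: £202.82 + £3,814.80 = £4,017.62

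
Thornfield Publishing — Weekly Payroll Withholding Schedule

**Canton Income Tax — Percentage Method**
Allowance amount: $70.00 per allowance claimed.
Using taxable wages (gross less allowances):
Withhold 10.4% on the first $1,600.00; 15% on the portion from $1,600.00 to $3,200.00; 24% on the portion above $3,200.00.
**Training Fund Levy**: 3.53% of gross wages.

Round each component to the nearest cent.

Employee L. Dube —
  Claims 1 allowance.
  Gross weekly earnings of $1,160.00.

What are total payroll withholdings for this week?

Canton Income Tax: taxable = $1,160.00 − 1×$70.00 = $1,090.00
  10.4% × $1,090.00 = $113.36
Training Fund Levy: 3.53% × $1,160.00 = $40.95
Total: $113.36 + $40.95 = $154.31

$154.31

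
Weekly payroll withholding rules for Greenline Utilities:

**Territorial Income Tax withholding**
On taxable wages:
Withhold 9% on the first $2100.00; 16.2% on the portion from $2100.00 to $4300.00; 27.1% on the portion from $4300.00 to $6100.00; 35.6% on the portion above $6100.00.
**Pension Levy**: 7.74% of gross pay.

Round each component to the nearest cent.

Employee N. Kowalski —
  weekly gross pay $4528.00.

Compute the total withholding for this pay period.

Territorial Income Tax: taxable = $4528.00
  $545.40 + 27.1% × ($4528.00 − $4300.00) = $545.40 + 27.1% × $228.00 = $607.19
Pension Levy: 7.74% × $4528.00 = $350.47
Total: $607.19 + $350.47 = $957.66

$957.66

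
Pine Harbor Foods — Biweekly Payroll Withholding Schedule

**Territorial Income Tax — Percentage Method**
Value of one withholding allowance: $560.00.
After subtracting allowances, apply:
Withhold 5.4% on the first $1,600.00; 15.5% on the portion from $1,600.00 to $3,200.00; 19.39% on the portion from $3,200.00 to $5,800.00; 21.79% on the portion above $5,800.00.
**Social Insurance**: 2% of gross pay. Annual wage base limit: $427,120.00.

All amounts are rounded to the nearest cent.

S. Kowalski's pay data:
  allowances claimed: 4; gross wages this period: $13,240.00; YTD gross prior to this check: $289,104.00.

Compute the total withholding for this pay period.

Territorial Income Tax: taxable = $13,240.00 − 4×$560.00 = $11,000.00
  $838.54 + 21.79% × ($11,000.00 − $5,800.00) = $838.54 + 21.79% × $5,200.00 = $1,971.62
Social Insurance: 2% × $13,240.00 = $264.80
Total: $1,971.62 + $264.80 = $2,236.42

$2,236.42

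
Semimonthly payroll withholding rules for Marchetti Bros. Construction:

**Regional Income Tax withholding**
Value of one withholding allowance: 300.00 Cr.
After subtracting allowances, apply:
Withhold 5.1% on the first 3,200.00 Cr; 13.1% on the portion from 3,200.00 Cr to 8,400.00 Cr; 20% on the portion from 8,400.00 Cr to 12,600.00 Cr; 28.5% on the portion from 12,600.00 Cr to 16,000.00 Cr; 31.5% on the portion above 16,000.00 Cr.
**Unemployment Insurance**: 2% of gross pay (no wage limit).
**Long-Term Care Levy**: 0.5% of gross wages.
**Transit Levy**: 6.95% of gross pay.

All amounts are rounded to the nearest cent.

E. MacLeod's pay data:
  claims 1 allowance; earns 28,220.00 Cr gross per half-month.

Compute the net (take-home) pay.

Regional Income Tax: taxable = 28,220.00 Cr − 1×300.00 Cr = 27,920.00 Cr
  2,653.40 Cr + 31.5% × (27,920.00 Cr − 16,000.00 Cr) = 2,653.40 Cr + 31.5% × 11,920.00 Cr = 6,408.20 Cr
Unemployment Insurance: 2% × 28,220.00 Cr = 564.40 Cr
Long-Term Care Levy: 0.5% × 28,220.00 Cr = 141.10 Cr
Transit Levy: 6.95% × 28,220.00 Cr = 1,961.29 Cr
Total withheld: 6,408.20 Cr + 564.40 Cr + 141.10 Cr + 1,961.29 Cr = 9,074.99 Cr
Net pay: 28,220.00 Cr − 9,074.99 Cr = 19,145.01 Cr

19,145.01 Cr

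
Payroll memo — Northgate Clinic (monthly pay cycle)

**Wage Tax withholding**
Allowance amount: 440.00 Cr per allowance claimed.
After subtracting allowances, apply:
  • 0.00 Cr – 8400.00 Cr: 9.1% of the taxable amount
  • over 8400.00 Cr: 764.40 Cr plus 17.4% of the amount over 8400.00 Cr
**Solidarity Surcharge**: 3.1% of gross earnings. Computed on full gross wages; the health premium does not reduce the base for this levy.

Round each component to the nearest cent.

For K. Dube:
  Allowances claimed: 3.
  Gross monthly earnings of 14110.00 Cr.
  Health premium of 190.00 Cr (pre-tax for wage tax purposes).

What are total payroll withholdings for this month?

Wage Tax: taxable = 14110.00 Cr − 190.00 Cr − 3×440.00 Cr = 12600.00 Cr
  764.40 Cr + 17.4% × (12600.00 Cr − 8400.00 Cr) = 764.40 Cr + 17.4% × 4200.00 Cr = 1495.20 Cr
Solidarity Surcharge: 3.1% × 14110.00 Cr = 437.41 Cr
Total: 1495.20 Cr + 437.41 Cr = 1932.61 Cr

1932.61 Cr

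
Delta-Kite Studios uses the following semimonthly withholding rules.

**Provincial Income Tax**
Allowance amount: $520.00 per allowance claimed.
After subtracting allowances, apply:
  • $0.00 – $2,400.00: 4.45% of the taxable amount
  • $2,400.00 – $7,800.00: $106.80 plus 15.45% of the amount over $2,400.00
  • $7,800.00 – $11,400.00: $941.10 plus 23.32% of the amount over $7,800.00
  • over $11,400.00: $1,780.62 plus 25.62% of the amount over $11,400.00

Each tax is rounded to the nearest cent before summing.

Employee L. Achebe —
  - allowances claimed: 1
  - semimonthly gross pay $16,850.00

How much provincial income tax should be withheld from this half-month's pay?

Provincial Income Tax: taxable = $16,850.00 − 1×$520.00 = $16,330.00
  $1,780.62 + 25.62% × ($16,330.00 − $11,400.00) = $1,780.62 + 25.62% × $4,930.00 = $3,043.69

$3,043.69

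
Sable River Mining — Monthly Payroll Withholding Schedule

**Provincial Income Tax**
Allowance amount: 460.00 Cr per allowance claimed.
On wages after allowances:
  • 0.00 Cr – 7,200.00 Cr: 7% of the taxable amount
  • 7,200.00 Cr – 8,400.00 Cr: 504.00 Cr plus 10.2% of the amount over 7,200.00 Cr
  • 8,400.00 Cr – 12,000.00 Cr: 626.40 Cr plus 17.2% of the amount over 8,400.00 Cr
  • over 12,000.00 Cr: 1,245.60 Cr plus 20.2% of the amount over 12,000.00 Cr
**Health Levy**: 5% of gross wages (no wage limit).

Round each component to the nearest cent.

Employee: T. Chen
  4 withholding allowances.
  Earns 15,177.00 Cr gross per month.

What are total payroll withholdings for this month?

2,274.52 Cr

Provincial Income Tax: taxable = 15,177.00 Cr − 4×460.00 Cr = 13,337.00 Cr
  1,245.60 Cr + 20.2% × (13,337.00 Cr − 12,000.00 Cr) = 1,245.60 Cr + 20.2% × 1,337.00 Cr = 1,515.67 Cr
Health Levy: 5% × 15,177.00 Cr = 758.85 Cr
Total: 1,515.67 Cr + 758.85 Cr = 2,274.52 Cr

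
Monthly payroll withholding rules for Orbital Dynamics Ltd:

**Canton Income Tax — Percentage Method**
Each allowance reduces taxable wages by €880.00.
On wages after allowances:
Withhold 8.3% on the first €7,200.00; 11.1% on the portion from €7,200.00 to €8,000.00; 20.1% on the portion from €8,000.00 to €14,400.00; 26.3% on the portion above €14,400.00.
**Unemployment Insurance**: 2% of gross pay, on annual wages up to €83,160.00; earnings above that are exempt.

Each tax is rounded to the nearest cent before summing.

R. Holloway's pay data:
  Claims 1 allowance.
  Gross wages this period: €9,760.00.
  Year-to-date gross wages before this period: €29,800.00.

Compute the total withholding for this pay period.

Canton Income Tax: taxable = €9,760.00 − 1×€880.00 = €8,880.00
  €686.40 + 20.1% × (€8,880.00 − €8,000.00) = €686.40 + 20.1% × €880.00 = €863.28
Unemployment Insurance: 2% × €9,760.00 = €195.20
Total: €863.28 + €195.20 = €1,058.48

€1,058.48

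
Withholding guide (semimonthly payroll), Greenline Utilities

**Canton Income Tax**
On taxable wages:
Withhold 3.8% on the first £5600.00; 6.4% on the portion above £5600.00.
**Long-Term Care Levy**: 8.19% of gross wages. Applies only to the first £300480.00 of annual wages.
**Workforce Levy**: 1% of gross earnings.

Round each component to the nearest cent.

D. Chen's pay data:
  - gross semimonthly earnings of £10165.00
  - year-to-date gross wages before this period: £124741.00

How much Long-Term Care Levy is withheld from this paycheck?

£832.51

Long-Term Care Levy: 8.19% × £10165.00 = £832.51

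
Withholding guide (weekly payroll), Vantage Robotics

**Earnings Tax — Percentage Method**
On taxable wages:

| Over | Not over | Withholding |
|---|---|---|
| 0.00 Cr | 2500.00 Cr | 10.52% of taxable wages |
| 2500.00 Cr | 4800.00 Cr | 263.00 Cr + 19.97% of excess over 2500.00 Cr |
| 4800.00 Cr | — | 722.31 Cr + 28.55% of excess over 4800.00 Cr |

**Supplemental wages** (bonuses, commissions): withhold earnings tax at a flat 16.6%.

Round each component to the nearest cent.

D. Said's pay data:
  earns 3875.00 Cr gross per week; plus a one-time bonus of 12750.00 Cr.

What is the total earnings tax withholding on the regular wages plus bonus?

2654.09 Cr

Earnings Tax: taxable = 3875.00 Cr
  263.00 Cr + 19.97% × (3875.00 Cr − 2500.00 Cr) = 263.00 Cr + 19.97% × 1375.00 Cr = 537.59 Cr
Supplemental (16.6% flat on bonus): 16.6% × 12750.00 Cr = 2116.50 Cr
Total earnings tax: 537.59 Cr + 2116.50 Cr = 2654.09 Cr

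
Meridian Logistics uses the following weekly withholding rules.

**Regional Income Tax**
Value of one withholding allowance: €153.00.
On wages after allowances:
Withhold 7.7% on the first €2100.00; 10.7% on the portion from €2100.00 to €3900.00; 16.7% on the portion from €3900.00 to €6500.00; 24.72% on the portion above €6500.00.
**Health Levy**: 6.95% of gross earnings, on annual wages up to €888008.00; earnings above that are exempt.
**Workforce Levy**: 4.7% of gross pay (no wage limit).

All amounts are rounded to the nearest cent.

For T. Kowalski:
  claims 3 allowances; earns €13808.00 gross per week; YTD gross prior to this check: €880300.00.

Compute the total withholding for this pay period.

Regional Income Tax: taxable = €13808.00 − 3×€153.00 = €13349.00
  €788.50 + 24.72% × (€13349.00 − €6500.00) = €788.50 + 24.72% × €6849.00 = €2481.57
Health Levy: cap €888008.00 − YTD €880300.00 = €7708.00 subject; 6.95% × €7708.00 = €535.71
Workforce Levy: 4.7% × €13808.00 = €648.98
Total: €2481.57 + €535.71 + €648.98 = €3666.26

€3666.26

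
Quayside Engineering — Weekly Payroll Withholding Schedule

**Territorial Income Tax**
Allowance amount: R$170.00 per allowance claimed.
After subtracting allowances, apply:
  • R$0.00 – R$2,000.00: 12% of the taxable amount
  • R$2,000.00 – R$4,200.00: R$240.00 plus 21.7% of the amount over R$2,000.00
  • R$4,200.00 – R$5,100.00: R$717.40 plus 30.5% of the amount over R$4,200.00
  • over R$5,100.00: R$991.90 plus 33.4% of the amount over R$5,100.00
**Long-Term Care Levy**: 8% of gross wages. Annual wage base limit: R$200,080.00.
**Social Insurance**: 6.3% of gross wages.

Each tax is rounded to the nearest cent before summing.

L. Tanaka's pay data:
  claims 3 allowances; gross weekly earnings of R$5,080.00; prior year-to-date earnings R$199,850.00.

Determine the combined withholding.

R$1,168.69

Territorial Income Tax: taxable = R$5,080.00 − 3×R$170.00 = R$4,570.00
  R$717.40 + 30.5% × (R$4,570.00 − R$4,200.00) = R$717.40 + 30.5% × R$370.00 = R$830.25
Long-Term Care Levy: cap R$200,080.00 − YTD R$199,850.00 = R$230.00 subject; 8% × R$230.00 = R$18.40
Social Insurance: 6.3% × R$5,080.00 = R$320.04
Total: R$830.25 + R$18.40 + R$320.04 = R$1,168.69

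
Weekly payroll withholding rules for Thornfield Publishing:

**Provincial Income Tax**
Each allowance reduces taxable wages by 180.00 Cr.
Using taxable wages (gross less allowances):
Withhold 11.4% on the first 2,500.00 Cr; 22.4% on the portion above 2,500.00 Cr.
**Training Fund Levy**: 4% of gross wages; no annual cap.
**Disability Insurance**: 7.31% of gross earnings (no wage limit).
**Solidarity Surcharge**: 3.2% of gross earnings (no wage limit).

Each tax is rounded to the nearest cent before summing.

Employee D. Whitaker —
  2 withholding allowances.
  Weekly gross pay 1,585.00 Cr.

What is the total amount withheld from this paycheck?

Provincial Income Tax: taxable = 1,585.00 Cr − 2×180.00 Cr = 1,225.00 Cr
  11.4% × 1,225.00 Cr = 139.65 Cr
Training Fund Levy: 4% × 1,585.00 Cr = 63.40 Cr
Disability Insurance: 7.31% × 1,585.00 Cr = 115.86 Cr
Solidarity Surcharge: 3.2% × 1,585.00 Cr = 50.72 Cr
Total: 139.65 Cr + 63.40 Cr + 115.86 Cr + 50.72 Cr = 369.63 Cr

369.63 Cr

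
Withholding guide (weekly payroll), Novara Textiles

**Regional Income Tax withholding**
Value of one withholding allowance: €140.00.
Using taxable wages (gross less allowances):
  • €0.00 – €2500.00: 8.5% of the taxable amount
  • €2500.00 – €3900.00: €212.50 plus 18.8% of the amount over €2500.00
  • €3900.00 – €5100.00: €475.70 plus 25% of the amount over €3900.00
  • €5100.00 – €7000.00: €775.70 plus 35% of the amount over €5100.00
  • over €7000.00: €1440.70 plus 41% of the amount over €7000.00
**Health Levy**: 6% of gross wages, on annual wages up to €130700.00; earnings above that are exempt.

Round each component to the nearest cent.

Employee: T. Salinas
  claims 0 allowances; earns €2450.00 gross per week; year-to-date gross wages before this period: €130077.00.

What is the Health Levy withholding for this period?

Health Levy: cap €130700.00 − YTD €130077.00 = €623.00 subject; 6% × €623.00 = €37.38

€37.38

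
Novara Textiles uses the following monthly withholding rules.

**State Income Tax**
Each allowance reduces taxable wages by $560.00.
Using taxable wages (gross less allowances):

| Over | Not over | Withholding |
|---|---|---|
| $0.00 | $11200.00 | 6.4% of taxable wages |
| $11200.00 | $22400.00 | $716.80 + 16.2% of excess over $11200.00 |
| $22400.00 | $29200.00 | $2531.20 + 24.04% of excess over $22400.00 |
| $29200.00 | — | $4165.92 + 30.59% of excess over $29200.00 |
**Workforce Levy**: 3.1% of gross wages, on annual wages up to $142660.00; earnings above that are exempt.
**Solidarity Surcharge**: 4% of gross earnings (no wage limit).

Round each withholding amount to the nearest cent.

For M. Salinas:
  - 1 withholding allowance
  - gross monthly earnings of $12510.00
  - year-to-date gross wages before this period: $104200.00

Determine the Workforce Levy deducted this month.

$387.81

Workforce Levy: 3.1% × $12510.00 = $387.81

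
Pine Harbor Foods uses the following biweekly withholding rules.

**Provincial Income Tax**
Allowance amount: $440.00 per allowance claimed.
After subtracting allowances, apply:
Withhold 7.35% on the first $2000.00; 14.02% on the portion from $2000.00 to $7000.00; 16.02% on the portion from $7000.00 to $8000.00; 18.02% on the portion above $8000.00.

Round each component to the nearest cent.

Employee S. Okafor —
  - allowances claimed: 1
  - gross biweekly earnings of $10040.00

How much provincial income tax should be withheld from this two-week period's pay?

Provincial Income Tax: taxable = $10040.00 − 1×$440.00 = $9600.00
  $1008.20 + 18.02% × ($9600.00 − $8000.00) = $1008.20 + 18.02% × $1600.00 = $1296.52

$1296.52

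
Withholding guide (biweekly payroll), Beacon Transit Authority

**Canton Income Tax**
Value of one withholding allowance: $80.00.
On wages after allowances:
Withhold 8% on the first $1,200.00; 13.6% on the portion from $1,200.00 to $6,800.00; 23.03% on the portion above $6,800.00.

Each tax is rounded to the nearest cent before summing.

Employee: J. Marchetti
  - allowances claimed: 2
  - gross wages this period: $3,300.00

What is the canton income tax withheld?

Canton Income Tax: taxable = $3,300.00 − 2×$80.00 = $3,140.00
  $96.00 + 13.6% × ($3,140.00 − $1,200.00) = $96.00 + 13.6% × $1,940.00 = $359.84

$359.84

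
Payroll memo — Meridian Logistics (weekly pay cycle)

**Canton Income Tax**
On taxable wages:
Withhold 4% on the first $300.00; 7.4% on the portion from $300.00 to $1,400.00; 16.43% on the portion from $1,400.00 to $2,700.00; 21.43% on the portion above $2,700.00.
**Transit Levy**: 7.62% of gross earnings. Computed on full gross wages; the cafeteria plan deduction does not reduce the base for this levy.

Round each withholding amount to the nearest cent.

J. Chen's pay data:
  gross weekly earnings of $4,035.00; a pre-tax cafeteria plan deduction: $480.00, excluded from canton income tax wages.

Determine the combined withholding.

$797.69

Canton Income Tax: taxable = $4,035.00 − $480.00 = $3,555.00
  $306.99 + 21.43% × ($3,555.00 − $2,700.00) = $306.99 + 21.43% × $855.00 = $490.22
Transit Levy: 7.62% × $4,035.00 = $307.47
Total: $490.22 + $307.47 = $797.69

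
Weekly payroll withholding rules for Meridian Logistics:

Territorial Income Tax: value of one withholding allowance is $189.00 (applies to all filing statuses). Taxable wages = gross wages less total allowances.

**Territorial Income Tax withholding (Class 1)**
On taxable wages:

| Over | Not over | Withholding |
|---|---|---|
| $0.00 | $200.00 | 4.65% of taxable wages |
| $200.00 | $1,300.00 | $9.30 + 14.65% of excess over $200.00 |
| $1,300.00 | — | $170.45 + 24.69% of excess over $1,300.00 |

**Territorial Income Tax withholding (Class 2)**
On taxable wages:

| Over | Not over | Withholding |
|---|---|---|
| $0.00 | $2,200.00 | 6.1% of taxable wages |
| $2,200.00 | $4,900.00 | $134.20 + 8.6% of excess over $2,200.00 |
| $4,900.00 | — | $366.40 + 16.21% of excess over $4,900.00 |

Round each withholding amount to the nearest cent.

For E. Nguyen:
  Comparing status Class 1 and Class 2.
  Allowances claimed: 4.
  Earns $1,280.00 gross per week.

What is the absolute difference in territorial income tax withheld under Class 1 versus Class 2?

$24.81

Territorial Income Tax (Class 1): taxable = $1,280.00 − 4×$189.00 = $524.00
  $9.30 + 14.65% × ($524.00 − $200.00) = $9.30 + 14.65% × $324.00 = $56.77
Territorial Income Tax (Class 2): taxable = $1,280.00 − 4×$189.00 = $524.00
  6.1% × $524.00 = $31.96
Difference: |$56.77 − $31.96| = $24.81 (higher under Class 1)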